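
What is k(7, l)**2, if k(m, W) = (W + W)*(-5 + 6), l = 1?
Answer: 4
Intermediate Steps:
k(m, W) = 2*W (k(m, W) = (2*W)*1 = 2*W)
k(7, l)**2 = (2*1)**2 = 2**2 = 4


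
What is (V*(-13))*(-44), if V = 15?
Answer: 8580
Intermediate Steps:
(V*(-13))*(-44) = (15*(-13))*(-44) = -195*(-44) = 8580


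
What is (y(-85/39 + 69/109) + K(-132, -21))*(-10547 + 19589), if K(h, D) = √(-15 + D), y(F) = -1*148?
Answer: -1338216 + 54252*I ≈ -1.3382e+6 + 54252.0*I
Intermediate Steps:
y(F) = -148
(y(-85/39 + 69/109) + K(-132, -21))*(-10547 + 19589) = (-148 + √(-15 - 21))*(-10547 + 19589) = (-148 + √(-36))*9042 = (-148 + 6*I)*9042 = -1338216 + 54252*I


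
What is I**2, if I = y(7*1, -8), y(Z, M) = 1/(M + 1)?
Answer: 1/49 ≈ 0.020408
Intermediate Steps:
y(Z, M) = 1/(1 + M)
I = -1/7 (I = 1/(1 - 8) = 1/(-7) = -1/7 ≈ -0.14286)
I**2 = (-1/7)**2 = 1/49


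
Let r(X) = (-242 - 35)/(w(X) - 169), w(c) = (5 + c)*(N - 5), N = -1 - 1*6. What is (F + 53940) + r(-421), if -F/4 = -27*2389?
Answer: 1504544219/4823 ≈ 3.1195e+5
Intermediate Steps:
F = 258012 (F = -(-108)*2389 = -4*(-64503) = 258012)
N = -7 (N = -1 - 6 = -7)
w(c) = -60 - 12*c (w(c) = (5 + c)*(-7 - 5) = (5 + c)*(-12) = -60 - 12*c)
r(X) = -277/(-229 - 12*X) (r(X) = (-242 - 35)/((-60 - 12*X) - 169) = -277/(-229 - 12*X))
(F + 53940) + r(-421) = (258012 + 53940) + 277/(229 + 12*(-421)) = 311952 + 277/(229 - 5052) = 311952 + 277/(-4823) = 311952 + 277*(-1/4823) = 311952 - 277/4823 = 1504544219/4823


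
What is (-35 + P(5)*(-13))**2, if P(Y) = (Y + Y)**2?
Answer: 1782225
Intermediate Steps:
P(Y) = 4*Y**2 (P(Y) = (2*Y)**2 = 4*Y**2)
(-35 + P(5)*(-13))**2 = (-35 + (4*5**2)*(-13))**2 = (-35 + (4*25)*(-13))**2 = (-35 + 100*(-13))**2 = (-35 - 1300)**2 = (-1335)**2 = 1782225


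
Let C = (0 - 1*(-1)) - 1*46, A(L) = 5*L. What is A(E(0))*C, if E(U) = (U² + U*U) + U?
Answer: 0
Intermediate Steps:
E(U) = U + 2*U² (E(U) = (U² + U²) + U = 2*U² + U = U + 2*U²)
C = -45 (C = (0 + 1) - 46 = 1 - 46 = -45)
A(E(0))*C = (5*(0*(1 + 2*0)))*(-45) = (5*(0*(1 + 0)))*(-45) = (5*(0*1))*(-45) = (5*0)*(-45) = 0*(-45) = 0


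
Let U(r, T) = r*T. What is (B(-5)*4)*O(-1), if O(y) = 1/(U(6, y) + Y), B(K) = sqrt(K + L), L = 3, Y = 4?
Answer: -2*I*sqrt(2) ≈ -2.8284*I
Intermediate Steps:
U(r, T) = T*r
B(K) = sqrt(3 + K) (B(K) = sqrt(K + 3) = sqrt(3 + K))
O(y) = 1/(4 + 6*y) (O(y) = 1/(y*6 + 4) = 1/(6*y + 4) = 1/(4 + 6*y))
(B(-5)*4)*O(-1) = (sqrt(3 - 5)*4)*(1/(2*(2 + 3*(-1)))) = (sqrt(-2)*4)*(1/(2*(2 - 3))) = ((I*sqrt(2))*4)*((1/2)/(-1)) = (4*I*sqrt(2))*((1/2)*(-1)) = (4*I*sqrt(2))*(-1/2) = -2*I*sqrt(2)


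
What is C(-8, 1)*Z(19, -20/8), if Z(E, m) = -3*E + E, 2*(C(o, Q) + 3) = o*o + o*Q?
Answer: -950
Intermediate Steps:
C(o, Q) = -3 + o²/2 + Q*o/2 (C(o, Q) = -3 + (o*o + o*Q)/2 = -3 + (o² + Q*o)/2 = -3 + (o²/2 + Q*o/2) = -3 + o²/2 + Q*o/2)
Z(E, m) = -2*E
C(-8, 1)*Z(19, -20/8) = (-3 + (½)*(-8)² + (½)*1*(-8))*(-2*19) = (-3 + (½)*64 - 4)*(-38) = (-3 + 32 - 4)*(-38) = 25*(-38) = -950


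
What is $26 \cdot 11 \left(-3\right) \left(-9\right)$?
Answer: $7722$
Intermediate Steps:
$26 \cdot 11 \left(-3\right) \left(-9\right) = 26 \left(\left(-33\right) \left(-9\right)\right) = 26 \cdot 297 = 7722$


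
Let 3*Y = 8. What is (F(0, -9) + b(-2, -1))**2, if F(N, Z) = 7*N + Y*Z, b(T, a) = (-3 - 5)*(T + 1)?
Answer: 256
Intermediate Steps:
Y = 8/3 (Y = (1/3)*8 = 8/3 ≈ 2.6667)
b(T, a) = -8 - 8*T (b(T, a) = -8*(1 + T) = -8 - 8*T)
F(N, Z) = 7*N + 8*Z/3
(F(0, -9) + b(-2, -1))**2 = ((7*0 + (8/3)*(-9)) + (-8 - 8*(-2)))**2 = ((0 - 24) + (-8 + 16))**2 = (-24 + 8)**2 = (-16)**2 = 256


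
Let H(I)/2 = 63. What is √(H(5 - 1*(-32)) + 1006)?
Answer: 2*√283 ≈ 33.645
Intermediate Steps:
H(I) = 126 (H(I) = 2*63 = 126)
√(H(5 - 1*(-32)) + 1006) = √(126 + 1006) = √1132 = 2*√283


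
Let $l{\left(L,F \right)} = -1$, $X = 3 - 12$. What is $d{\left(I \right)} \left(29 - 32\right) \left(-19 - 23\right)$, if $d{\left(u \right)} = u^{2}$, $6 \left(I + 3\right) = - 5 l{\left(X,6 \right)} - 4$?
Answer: $\frac{2023}{2} \approx 1011.5$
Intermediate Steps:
$X = -9$ ($X = 3 - 12 = -9$)
$I = - \frac{17}{6}$ ($I = -3 + \frac{\left(-5\right) \left(-1\right) - 4}{6} = -3 + \frac{5 - 4}{6} = -3 + \frac{1}{6} \cdot 1 = -3 + \frac{1}{6} = - \frac{17}{6} \approx -2.8333$)
$d{\left(I \right)} \left(29 - 32\right) \left(-19 - 23\right) = \left(- \frac{17}{6}\right)^{2} \left(29 - 32\right) \left(-19 - 23\right) = \frac{289 \left(\left(-3\right) \left(-42\right)\right)}{36} = \frac{289}{36} \cdot 126 = \frac{2023}{2}$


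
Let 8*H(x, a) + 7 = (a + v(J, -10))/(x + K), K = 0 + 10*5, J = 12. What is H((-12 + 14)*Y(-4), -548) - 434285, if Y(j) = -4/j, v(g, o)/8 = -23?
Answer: -22582957/52 ≈ -4.3429e+5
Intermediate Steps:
v(g, o) = -184 (v(g, o) = 8*(-23) = -184)
K = 50 (K = 0 + 50 = 50)
H(x, a) = -7/8 + (-184 + a)/(8*(50 + x)) (H(x, a) = -7/8 + ((a - 184)/(x + 50))/8 = -7/8 + ((-184 + a)/(50 + x))/8 = -7/8 + (-184 + a)/(8*(50 + x)))
H((-12 + 14)*Y(-4), -548) - 434285 = (-534 - 548 - 7*(-12 + 14)*(-4/(-4)))/(8*(50 + (-12 + 14)*(-4/(-4)))) - 434285 = (-534 - 548 - 14*(-4*(-¼)))/(8*(50 + 2*(-4*(-¼)))) - 434285 = (-534 - 548 - 14)/(8*(50 + 2*1)) - 434285 = (-534 - 548 - 7*2)/(8*(50 + 2)) - 434285 = (⅛)*(-534 - 548 - 14)/52 - 434285 = (⅛)*(1/52)*(-1096) - 434285 = -137/52 - 434285 = -22582957/52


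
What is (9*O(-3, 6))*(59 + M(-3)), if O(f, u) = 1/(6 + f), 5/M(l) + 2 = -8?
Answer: 351/2 ≈ 175.50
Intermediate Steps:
M(l) = -½ (M(l) = 5/(-2 - 8) = 5/(-10) = 5*(-⅒) = -½)
(9*O(-3, 6))*(59 + M(-3)) = (9/(6 - 3))*(59 - ½) = (9/3)*(117/2) = (9*(⅓))*(117/2) = 3*(117/2) = 351/2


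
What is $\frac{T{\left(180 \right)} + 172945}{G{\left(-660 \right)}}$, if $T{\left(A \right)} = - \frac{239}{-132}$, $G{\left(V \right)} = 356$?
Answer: $\frac{22828979}{46992} \approx 485.81$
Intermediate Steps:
$T{\left(A \right)} = \frac{239}{132}$ ($T{\left(A \right)} = \left(-239\right) \left(- \frac{1}{132}\right) = \frac{239}{132}$)
$\frac{T{\left(180 \right)} + 172945}{G{\left(-660 \right)}} = \frac{\frac{239}{132} + 172945}{356} = \frac{22828979}{132} \cdot \frac{1}{356} = \frac{22828979}{46992}$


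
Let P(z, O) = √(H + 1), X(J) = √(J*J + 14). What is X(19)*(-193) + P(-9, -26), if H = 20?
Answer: √21 - 965*√15 ≈ -3732.8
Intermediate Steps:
X(J) = √(14 + J²) (X(J) = √(J² + 14) = √(14 + J²))
P(z, O) = √21 (P(z, O) = √(20 + 1) = √21)
X(19)*(-193) + P(-9, -26) = √(14 + 19²)*(-193) + √21 = √(14 + 361)*(-193) + √21 = √375*(-193) + √21 = (5*√15)*(-193) + √21 = -965*√15 + √21 = √21 - 965*√15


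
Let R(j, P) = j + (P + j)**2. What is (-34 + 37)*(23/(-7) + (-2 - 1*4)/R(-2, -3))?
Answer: -1713/161 ≈ -10.640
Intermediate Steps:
(-34 + 37)*(23/(-7) + (-2 - 1*4)/R(-2, -3)) = (-34 + 37)*(23/(-7) + (-2 - 1*4)/(-2 + (-3 - 2)**2)) = 3*(23*(-1/7) + (-2 - 4)/(-2 + (-5)**2)) = 3*(-23/7 - 6/(-2 + 25)) = 3*(-23/7 - 6/23) = 3*(-571/161) = -1713/161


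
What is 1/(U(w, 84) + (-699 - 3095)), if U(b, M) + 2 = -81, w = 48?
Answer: -1/3877 ≈ -0.00025793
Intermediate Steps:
U(b, M) = -83 (U(b, M) = -2 - 81 = -83)
1/(U(w, 84) + (-699 - 3095)) = 1/(-83 + (-699 - 3095)) = 1/(-83 - 3794) = 1/(-3877) = -1/3877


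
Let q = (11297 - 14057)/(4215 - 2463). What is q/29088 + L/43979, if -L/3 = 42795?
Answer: -272620847825/93386064096 ≈ -2.9193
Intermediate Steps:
L = -128385 (L = -3*42795 = -128385)
q = -115/73 (q = -2760/1752 = -2760*1/1752 = -115/73 ≈ -1.5753)
q/29088 + L/43979 = -115/73/29088 - 128385/43979 = -115/73*1/29088 - 128385*1/43979 = -115/2123424 - 128385/43979 = -272620847825/93386064096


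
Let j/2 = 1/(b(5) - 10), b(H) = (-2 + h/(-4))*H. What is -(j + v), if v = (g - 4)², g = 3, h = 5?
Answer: -97/105 ≈ -0.92381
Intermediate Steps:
v = 1 (v = (3 - 4)² = (-1)² = 1)
b(H) = -13*H/4 (b(H) = (-2 + 5/(-4))*H = (-2 + 5*(-¼))*H = (-2 - 5/4)*H = -13*H/4)
j = -8/105 (j = 2/(-13/4*5 - 10) = 2/(-65/4 - 10) = 2/(-105/4) = 2*(-4/105) = -8/105 ≈ -0.076190)
-(j + v) = -(-8/105 + 1) = -1*97/105 = -97/105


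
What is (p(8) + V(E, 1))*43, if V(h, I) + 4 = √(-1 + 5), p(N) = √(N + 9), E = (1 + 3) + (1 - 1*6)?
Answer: -86 + 43*√17 ≈ 91.294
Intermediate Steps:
E = -1 (E = 4 + (1 - 6) = 4 - 5 = -1)
p(N) = √(9 + N)
V(h, I) = -2 (V(h, I) = -4 + √(-1 + 5) = -4 + √4 = -4 + 2 = -2)
(p(8) + V(E, 1))*43 = (√(9 + 8) - 2)*43 = (√17 - 2)*43 = (-2 + √17)*43 = -86 + 43*√17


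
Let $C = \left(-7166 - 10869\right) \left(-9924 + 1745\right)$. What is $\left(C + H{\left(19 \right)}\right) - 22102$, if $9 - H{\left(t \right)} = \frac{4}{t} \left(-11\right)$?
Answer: $\frac{2802237312}{19} \approx 1.4749 \cdot 10^{8}$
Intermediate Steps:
$H{\left(t \right)} = 9 + \frac{44}{t}$ ($H{\left(t \right)} = 9 - \frac{4}{t} \left(-11\right) = 9 - - \frac{44}{t} = 9 + \frac{44}{t}$)
$C = 147508265$ ($C = \left(-18035\right) \left(-8179\right) = 147508265$)
$\left(C + H{\left(19 \right)}\right) - 22102 = \left(147508265 + \left(9 + \frac{44}{19}\right)\right) - 22102 = \left(147508265 + \frac{215}{19}\right) - 22102 = \frac{2802657250}{19} - 22102 = \frac{2802237312}{19}$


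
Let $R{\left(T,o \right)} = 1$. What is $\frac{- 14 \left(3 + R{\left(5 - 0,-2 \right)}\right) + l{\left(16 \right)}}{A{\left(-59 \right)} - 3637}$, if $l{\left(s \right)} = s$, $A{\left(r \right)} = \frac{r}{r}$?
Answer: $\frac{10}{909} \approx 0.011001$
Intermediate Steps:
$A{\left(r \right)} = 1$
$\frac{- 14 \left(3 + R{\left(5 - 0,-2 \right)}\right) + l{\left(16 \right)}}{A{\left(-59 \right)} - 3637} = \frac{- 14 \left(3 + 1\right) + 16}{1 - 3637} = \frac{\left(-14\right) 4 + 16}{-3636} = \left(-56 + 16\right) \left(- \frac{1}{3636}\right) = \left(-40\right) \left(- \frac{1}{3636}\right) = \frac{10}{909}$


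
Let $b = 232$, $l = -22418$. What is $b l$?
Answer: $-5200976$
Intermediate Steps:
$b l = 232 \left(-22418\right) = -5200976$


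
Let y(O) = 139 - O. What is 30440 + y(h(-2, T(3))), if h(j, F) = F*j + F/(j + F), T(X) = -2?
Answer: 61149/2 ≈ 30575.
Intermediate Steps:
h(j, F) = F*j + F/(F + j)
30440 + y(h(-2, T(3))) = 30440 + (139 - (-2)*(1 + (-2)² - 2*(-2))/(-2 - 2)) = 30440 + (139 - (-2)*(1 + 4 + 4)/(-4)) = 30440 + (139 - (-2)*(-1)*9/4) = 30440 + (139 - 1*9/2) = 30440 + (139 - 9/2) = 30440 + 269/2 = 61149/2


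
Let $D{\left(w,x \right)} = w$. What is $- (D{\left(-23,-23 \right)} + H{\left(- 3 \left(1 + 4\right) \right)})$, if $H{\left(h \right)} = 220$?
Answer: $-197$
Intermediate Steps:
$- (D{\left(-23,-23 \right)} + H{\left(- 3 \left(1 + 4\right) \right)}) = - (-23 + 220) = \left(-1\right) 197 = -197$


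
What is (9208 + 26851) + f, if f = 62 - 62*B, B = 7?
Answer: 35687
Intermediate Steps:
f = -372 (f = 62 - 62*7 = 62 - 434 = -372)
(9208 + 26851) + f = (9208 + 26851) - 372 = 36059 - 372 = 35687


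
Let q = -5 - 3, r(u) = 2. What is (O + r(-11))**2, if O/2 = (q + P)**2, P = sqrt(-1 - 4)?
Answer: 9280 - 7680*I*sqrt(5) ≈ 9280.0 - 17173.0*I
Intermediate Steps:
P = I*sqrt(5) (P = sqrt(-5) = I*sqrt(5) ≈ 2.2361*I)
q = -8
O = 2*(-8 + I*sqrt(5))**2 ≈ 118.0 - 71.554*I
(O + r(-11))**2 = ((118 - 32*I*sqrt(5)) + 2)**2 = (120 - 32*I*sqrt(5))**2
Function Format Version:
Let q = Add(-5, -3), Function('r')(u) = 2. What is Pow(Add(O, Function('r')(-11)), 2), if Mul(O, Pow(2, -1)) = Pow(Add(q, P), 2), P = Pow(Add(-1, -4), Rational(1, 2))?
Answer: Add(9280, Mul(-7680, I, Pow(5, Rational(1, 2)))) ≈ Add(9280.0, Mul(-17173., I))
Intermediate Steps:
P = Mul(I, Pow(5, Rational(1, 2))) (P = Pow(-5, Rational(1, 2)) = Mul(I, Pow(5, Rational(1, 2))) ≈ Mul(2.2361, I))
q = -8
O = Mul(2, Pow(Add(-8, Mul(I, Pow(5, Rational(1, 2)))), 2)) ≈ Add(118.00, Mul(-71.554, I))
Pow(Add(O, Function('r')(-11)), 2) = Pow(Add(Add(118, Mul(-32, I, Pow(5, Rational(1, 2)))), 2), 2) = Pow(Add(120, Mul(-32, I, Pow(5, Rational(1, 2)))), 2)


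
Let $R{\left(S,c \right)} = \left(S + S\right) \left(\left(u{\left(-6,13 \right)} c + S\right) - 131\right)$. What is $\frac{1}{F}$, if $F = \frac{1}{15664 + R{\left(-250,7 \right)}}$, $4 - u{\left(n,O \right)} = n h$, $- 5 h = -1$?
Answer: $187964$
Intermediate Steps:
$h = \frac{1}{5}$ ($h = \left(- \frac{1}{5}\right) \left(-1\right) = \frac{1}{5} \approx 0.2$)
$u{\left(n,O \right)} = 4 - \frac{n}{5}$ ($u{\left(n,O \right)} = 4 - n \frac{1}{5} = 4 - \frac{n}{5}$)
$R{\left(S,c \right)} = 2 S \left(-131 + S + \frac{26 c}{5}\right)$ ($R{\left(S,c \right)} = \left(S + S\right) \left(\left(\left(4 - - \frac{6}{5}\right) c + S\right) - 131\right) = 2 S \left(\left(\left(4 + \frac{6}{5}\right) c + S\right) - 131\right) = 2 S \left(\left(\frac{26 c}{5} + S\right) - 131\right) = 2 S \left(\left(S + \frac{26 c}{5}\right) - 131\right) = 2 S \left(-131 + S + \frac{26 c}{5}\right)$)
$F = \frac{1}{187964}$ ($F = \frac{1}{15664 + \frac{2}{5} \left(-250\right) \left(-655 + 5 \left(-250\right) + 26 \cdot 7\right)} = \frac{1}{15664 + \frac{2}{5} \left(-250\right) \left(-655 - 1250 + 182\right)} = \frac{1}{15664 + \frac{2}{5} \left(-250\right) \left(-1723\right)} = \frac{1}{15664 + 172300} = \frac{1}{187964} \approx 5.3202 \cdot 10^{-6}$)
$\frac{1}{F} = \frac{1}{\frac{1}{187964}} = 187964$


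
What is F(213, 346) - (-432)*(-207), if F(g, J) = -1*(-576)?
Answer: -88848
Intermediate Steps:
F(g, J) = 576
F(213, 346) - (-432)*(-207) = 576 - (-432)*(-207) = 576 - 1*89424 = 576 - 89424 = -88848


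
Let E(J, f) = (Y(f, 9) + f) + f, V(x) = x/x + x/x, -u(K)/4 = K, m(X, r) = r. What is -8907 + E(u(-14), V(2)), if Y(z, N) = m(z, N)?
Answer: -8894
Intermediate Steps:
u(K) = -4*K
Y(z, N) = N
V(x) = 2 (V(x) = 1 + 1 = 2)
E(J, f) = 9 + 2*f (E(J, f) = (9 + f) + f = 9 + 2*f)
-8907 + E(u(-14), V(2)) = -8907 + (9 + 2*2) = -8907 + (9 + 4) = -8907 + 13 = -8894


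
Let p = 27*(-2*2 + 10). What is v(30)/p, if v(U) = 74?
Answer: 37/81 ≈ 0.45679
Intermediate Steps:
p = 162 (p = 27*(-4 + 10) = 27*6 = 162)
v(30)/p = 74/162 = 74*(1/162) = 37/81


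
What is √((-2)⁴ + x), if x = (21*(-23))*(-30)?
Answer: √14506 ≈ 120.44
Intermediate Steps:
x = 14490 (x = -483*(-30) = 14490)
√((-2)⁴ + x) = √((-2)⁴ + 14490) = √(16 + 14490) = √14506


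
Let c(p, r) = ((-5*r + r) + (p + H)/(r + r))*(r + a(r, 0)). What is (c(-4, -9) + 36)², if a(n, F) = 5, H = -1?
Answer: 964324/81 ≈ 11905.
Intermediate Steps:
c(p, r) = (5 + r)*(-4*r + (-1 + p)/(2*r)) (c(p, r) = ((-5*r + r) + (p - 1)/(r + r))*(r + 5) = (-4*r + (-1 + p)/((2*r)))*(5 + r) = (-4*r + (-1 + p)*(1/(2*r)))*(5 + r) = (-4*r + (-1 + p)/(2*r))*(5 + r) = (5 + r)*(-4*r + (-1 + p)/(2*r)))
(c(-4, -9) + 36)² = ((½)*(-5 + 5*(-4) - 1*(-9)*(1 - 1*(-4) + 8*(-9)² + 40*(-9)))/(-9) + 36)² = ((½)*(-⅑)*(-5 - 20 - 1*(-9)*(1 + 4 + 8*81 - 360)) + 36)² = ((½)*(-⅑)*(-5 - 20 - 1*(-9)*(1 + 4 + 648 - 360)) + 36)² = ((½)*(-⅑)*(-5 - 20 - 1*(-9)*293) + 36)² = ((½)*(-⅑)*(-5 - 20 + 2637) + 36)² = ((½)*(-⅑)*2612 + 36)² = (-1306/9 + 36)² = (-982/9)² = 964324/81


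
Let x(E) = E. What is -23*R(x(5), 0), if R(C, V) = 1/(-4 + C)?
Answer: -23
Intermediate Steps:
-23*R(x(5), 0) = -23/(-4 + 5) = -23/1 = -23*1 = -23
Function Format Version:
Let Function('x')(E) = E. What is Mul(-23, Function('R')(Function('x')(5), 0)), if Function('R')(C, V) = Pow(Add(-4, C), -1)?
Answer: -23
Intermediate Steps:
Mul(-23, Function('R')(Function('x')(5), 0)) = Mul(-23, Pow(Add(-4, 5), -1)) = Mul(-23, Pow(1, -1)) = Mul(-23, 1) = -23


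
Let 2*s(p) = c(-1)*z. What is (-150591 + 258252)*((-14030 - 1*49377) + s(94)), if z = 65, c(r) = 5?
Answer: -13617932229/2 ≈ -6.8090e+9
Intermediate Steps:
s(p) = 325/2 (s(p) = (5*65)/2 = (½)*325 = 325/2)
(-150591 + 258252)*((-14030 - 1*49377) + s(94)) = (-150591 + 258252)*((-14030 - 1*49377) + 325/2) = 107661*((-14030 - 49377) + 325/2) = 107661*(-63407 + 325/2) = 107661*(-126489/2) = -13617932229/2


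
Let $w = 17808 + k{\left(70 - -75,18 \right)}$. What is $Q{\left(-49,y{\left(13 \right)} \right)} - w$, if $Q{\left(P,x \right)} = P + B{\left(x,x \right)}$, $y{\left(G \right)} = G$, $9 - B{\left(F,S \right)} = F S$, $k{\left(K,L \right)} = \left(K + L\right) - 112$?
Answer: $-18068$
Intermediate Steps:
$k{\left(K,L \right)} = -112 + K + L$
$B{\left(F,S \right)} = 9 - F S$
$Q{\left(P,x \right)} = 9 + P - x^{2}$ ($Q{\left(P,x \right)} = P - \left(-9 + x x\right) = P - \left(-9 + x^{2}\right) = 9 + P - x^{2}$)
$w = 17859$ ($w = 17808 + \left(-112 + \left(70 - -75\right) + 18\right) = 17808 + \left(-112 + \left(70 + 75\right) + 18\right) = 17808 + \left(-112 + 145 + 18\right) = 17808 + 51 = 17859$)
$Q{\left(-49,y{\left(13 \right)} \right)} - w = \left(9 - 49 - 13^{2}\right) - 17859 = \left(9 - 49 - 169\right) - 17859 = -209 - 17859 = -18068$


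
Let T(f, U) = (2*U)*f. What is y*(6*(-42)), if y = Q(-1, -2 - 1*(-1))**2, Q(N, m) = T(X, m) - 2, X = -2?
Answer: -1008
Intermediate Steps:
T(f, U) = 2*U*f
Q(N, m) = -2 - 4*m (Q(N, m) = 2*m*(-2) - 2 = -4*m - 2 = -2 - 4*m)
y = 4 (y = (-2 - 4*(-2 - 1*(-1)))**2 = (-2 - 4*(-2 + 1))**2 = (-2 - 4*(-1))**2 = (-2 + 4)**2 = 2**2 = 4)
y*(6*(-42)) = 4*(6*(-42)) = 4*(-252) = -1008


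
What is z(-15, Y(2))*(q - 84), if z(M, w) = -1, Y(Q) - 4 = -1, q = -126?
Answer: 210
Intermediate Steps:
Y(Q) = 3 (Y(Q) = 4 - 1 = 3)
z(-15, Y(2))*(q - 84) = -(-126 - 84) = -1*(-210) = 210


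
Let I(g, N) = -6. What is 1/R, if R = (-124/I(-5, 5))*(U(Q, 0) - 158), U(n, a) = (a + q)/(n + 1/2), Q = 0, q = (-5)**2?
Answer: -1/2232 ≈ -0.00044803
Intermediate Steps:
q = 25
U(n, a) = (25 + a)/(1/2 + n) (U(n, a) = (a + 25)/(n + 1/2) = (25 + a)/(n + 1/2) = (25 + a)/(1/2 + n))
R = -2232 (R = (-124/(-6))*(2*(25 + 0)/(1 + 2*0) - 158) = (-124*(-1/6))*(2*25/(1 + 0) - 158) = 62*(2*25/1 - 158)/3 = 62*(2*1*25 - 158)/3 = 62*(50 - 158)/3 = (62/3)*(-108) = -2232)
1/R = 1/(-2232) = -1/2232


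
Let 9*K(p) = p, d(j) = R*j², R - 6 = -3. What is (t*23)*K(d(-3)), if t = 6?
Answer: 414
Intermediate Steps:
R = 3 (R = 6 - 3 = 3)
d(j) = 3*j²
K(p) = p/9
(t*23)*K(d(-3)) = (6*23)*((3*(-3)²)/9) = 138*((3*9)/9) = 138*((⅑)*27) = 138*3 = 414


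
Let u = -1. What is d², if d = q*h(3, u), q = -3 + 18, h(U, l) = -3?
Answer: 2025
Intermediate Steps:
q = 15
d = -45 (d = 15*(-3) = -45)
d² = (-45)² = 2025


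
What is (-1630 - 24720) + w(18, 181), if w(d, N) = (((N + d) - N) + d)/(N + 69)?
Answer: -3293732/125 ≈ -26350.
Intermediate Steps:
w(d, N) = 2*d/(69 + N) (w(d, N) = (d + d)/(69 + N) = (2*d)/(69 + N) = 2*d/(69 + N))
(-1630 - 24720) + w(18, 181) = (-1630 - 24720) + 2*18/(69 + 181) = -26350 + 2*18/250 = -26350 + 2*18*(1/250) = -26350 + 18/125 = -3293732/125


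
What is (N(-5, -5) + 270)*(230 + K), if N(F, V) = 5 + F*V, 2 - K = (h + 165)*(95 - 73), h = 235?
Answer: -2570400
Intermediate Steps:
K = -8798 (K = 2 - (235 + 165)*(95 - 73) = 2 - 400*22 = 2 - 1*8800 = 2 - 8800 = -8798)
(N(-5, -5) + 270)*(230 + K) = ((5 - 5*(-5)) + 270)*(230 - 8798) = ((5 + 25) + 270)*(-8568) = (30 + 270)*(-8568) = 300*(-8568) = -2570400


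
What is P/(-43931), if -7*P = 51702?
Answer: 7386/43931 ≈ 0.16813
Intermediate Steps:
P = -7386 (P = -1/7*51702 = -7386)
P/(-43931) = -7386/(-43931) = -7386*(-1/43931) = 7386/43931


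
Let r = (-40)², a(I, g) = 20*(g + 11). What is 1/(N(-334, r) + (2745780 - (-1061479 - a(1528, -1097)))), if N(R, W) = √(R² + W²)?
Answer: 3785539/14330302848965 - 2*√667889/14330302848965 ≈ 2.6405e-7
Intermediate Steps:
a(I, g) = 220 + 20*g (a(I, g) = 20*(11 + g) = 220 + 20*g)
r = 1600
1/(N(-334, r) + (2745780 - (-1061479 - a(1528, -1097)))) = 1/(√((-334)² + 1600²) + (2745780 - (-1061479 - (220 + 20*(-1097))))) = 1/(√(111556 + 2560000) + (2745780 - (-1061479 - (220 - 21940)))) = 1/(√2671556 + (2745780 - (-1061479 - 1*(-21720)))) = 1/(2*√667889 + (2745780 - (-1061479 + 21720))) = 1/(2*√667889 + (2745780 - 1*(-1039759))) = 1/(2*√667889 + (2745780 + 1039759)) = 1/(2*√667889 + 3785539) = 1/(3785539 + 2*√667889)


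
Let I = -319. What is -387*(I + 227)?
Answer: 35604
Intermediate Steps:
-387*(I + 227) = -387*(-319 + 227) = -387*(-92) = 35604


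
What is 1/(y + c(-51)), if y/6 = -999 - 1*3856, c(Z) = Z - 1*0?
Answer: -1/29181 ≈ -3.4269e-5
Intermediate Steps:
c(Z) = Z (c(Z) = Z + 0 = Z)
y = -29130 (y = 6*(-999 - 1*3856) = 6*(-999 - 3856) = 6*(-4855) = -29130)
1/(y + c(-51)) = 1/(-29130 - 51) = 1/(-29181) = -1/29181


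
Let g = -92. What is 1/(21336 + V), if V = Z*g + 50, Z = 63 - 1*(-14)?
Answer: 1/14302 ≈ 6.9920e-5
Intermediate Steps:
Z = 77 (Z = 63 + 14 = 77)
V = -7034 (V = 77*(-92) + 50 = -7084 + 50 = -7034)
1/(21336 + V) = 1/(21336 - 7034) = 1/14302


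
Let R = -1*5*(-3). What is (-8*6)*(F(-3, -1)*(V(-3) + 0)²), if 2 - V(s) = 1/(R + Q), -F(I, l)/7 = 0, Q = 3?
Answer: 0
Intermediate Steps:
F(I, l) = 0 (F(I, l) = -7*0 = 0)
R = 15 (R = -5*(-3) = 15)
V(s) = 35/18 (V(s) = 2 - 1/(15 + 3) = 2 - 1/18 = 35/18)
(-8*6)*(F(-3, -1)*(V(-3) + 0)²) = (-8*6)*(0*(35/18 + 0)²) = -0*(35/18)² = -0*1225/324 = -48*0 = 0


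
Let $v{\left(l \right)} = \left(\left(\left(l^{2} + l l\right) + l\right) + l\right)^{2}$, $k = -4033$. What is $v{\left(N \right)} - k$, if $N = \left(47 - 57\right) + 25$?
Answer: $234433$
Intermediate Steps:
$N = 15$ ($N = -10 + 25 = 15$)
$v{\left(l \right)} = \left(2 l + 2 l^{2}\right)^{2}$ ($v{\left(l \right)} = \left(\left(\left(l^{2} + l^{2}\right) + l\right) + l\right)^{2} = \left(\left(2 l^{2} + l\right) + l\right)^{2} = \left(\left(l + 2 l^{2}\right) + l\right)^{2} = \left(2 l + 2 l^{2}\right)^{2}$)
$v{\left(N \right)} - k = 4 \cdot 15^{2} \left(1 + 15\right)^{2} - -4033 = 4 \cdot 225 \cdot 16^{2} + 4033 = 4 \cdot 225 \cdot 256 + 4033 = 230400 + 4033 = 234433$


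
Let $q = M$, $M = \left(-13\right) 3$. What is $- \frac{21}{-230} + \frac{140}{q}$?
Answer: $- \frac{31381}{8970} \approx -3.4984$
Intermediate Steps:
$M = -39$
$q = -39$
$- \frac{21}{-230} + \frac{140}{q} = - \frac{21}{-230} + \frac{140}{-39} = \left(-21\right) \left(- \frac{1}{230}\right) + 140 \left(- \frac{1}{39}\right) = \frac{21}{230} - \frac{140}{39} = - \frac{31381}{8970}$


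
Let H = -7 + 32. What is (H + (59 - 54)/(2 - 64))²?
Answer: 2387025/3844 ≈ 620.97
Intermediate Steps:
H = 25
(H + (59 - 54)/(2 - 64))² = (25 + (59 - 54)/(2 - 64))² = (25 + 5/(-62))² = (25 + 5*(-1/62))² = (25 - 5/62)² = (1545/62)² = 2387025/3844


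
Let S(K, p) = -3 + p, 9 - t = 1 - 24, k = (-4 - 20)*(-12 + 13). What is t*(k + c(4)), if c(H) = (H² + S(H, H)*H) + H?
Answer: 0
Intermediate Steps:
k = -24 (k = -24*1 = -24)
t = 32 (t = 9 - (1 - 24) = 9 - 1*(-23) = 9 + 23 = 32)
c(H) = H + H² + H*(-3 + H) (c(H) = (H² + (-3 + H)*H) + H = (H² + H*(-3 + H)) + H = H + H² + H*(-3 + H))
t*(k + c(4)) = 32*(-24 + 2*4*(-1 + 4)) = 32*(-24 + 2*4*3) = 32*(-24 + 24) = 32*0 = 0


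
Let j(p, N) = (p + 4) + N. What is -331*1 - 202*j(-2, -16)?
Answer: 2497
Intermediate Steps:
j(p, N) = 4 + N + p (j(p, N) = (4 + p) + N = 4 + N + p)
-331*1 - 202*j(-2, -16) = -331*1 - 202*(4 - 16 - 2) = -331 - 202*(-14) = -331 + 2828 = 2497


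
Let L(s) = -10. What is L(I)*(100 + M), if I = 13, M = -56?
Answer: -440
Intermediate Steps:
L(I)*(100 + M) = -10*(100 - 56) = -10*44 = -440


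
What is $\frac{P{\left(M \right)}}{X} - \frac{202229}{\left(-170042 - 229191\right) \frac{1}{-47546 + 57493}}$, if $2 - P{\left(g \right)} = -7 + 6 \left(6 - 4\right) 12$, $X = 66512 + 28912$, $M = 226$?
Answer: $\frac{901183941589}{178856384} \approx 5038.6$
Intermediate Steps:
$X = 95424$
$P{\left(g \right)} = -135$ ($P{\left(g \right)} = 2 - \left(-7 + 6 \left(6 - 4\right) 12\right) = 2 - \left(-7 + 6 \cdot 2 \cdot 12\right) = 2 - \left(-7 + 12 \cdot 12\right) = 2 - \left(-7 + 144\right) = 2 - 137 = -135$)
$\frac{P{\left(M \right)}}{X} - \frac{202229}{\left(-170042 - 229191\right) \frac{1}{-47546 + 57493}} = - \frac{135}{95424} - \frac{202229}{\left(-170042 - 229191\right) \frac{1}{-47546 + 57493}} = \left(-135\right) \frac{1}{95424} - \frac{202229}{\left(-399233\right) \frac{1}{9947}} = - \frac{45}{31808} - \frac{202229}{\left(-399233\right) \frac{1}{9947}} = - \frac{45}{31808} - \frac{202229}{- \frac{399233}{9947}} = - \frac{45}{31808} - - \frac{2011571863}{399233} = - \frac{45}{31808} + \frac{2011571863}{399233} = \frac{901183941589}{178856384}$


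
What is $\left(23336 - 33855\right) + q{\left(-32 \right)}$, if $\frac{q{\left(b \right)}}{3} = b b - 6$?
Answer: $-7465$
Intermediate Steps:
$q{\left(b \right)} = -18 + 3 b^{2}$ ($q{\left(b \right)} = 3 \left(b b - 6\right) = 3 \left(b^{2} - 6\right) = 3 \left(-6 + b^{2}\right) = -18 + 3 b^{2}$)
$\left(23336 - 33855\right) + q{\left(-32 \right)} = \left(23336 - 33855\right) - \left(18 - 3 \left(-32\right)^{2}\right) = -10519 + \left(-18 + 3 \cdot 1024\right) = -10519 + \left(-18 + 3072\right) = -10519 + 3054 = -7465$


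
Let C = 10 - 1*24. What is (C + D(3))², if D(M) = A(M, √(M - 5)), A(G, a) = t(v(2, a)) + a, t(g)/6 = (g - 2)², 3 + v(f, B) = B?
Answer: 8414 - 14632*I*√2 ≈ 8414.0 - 20693.0*I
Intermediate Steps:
v(f, B) = -3 + B
t(g) = 6*(-2 + g)² (t(g) = 6*(g - 2)² = 6*(-2 + g)²)
C = -14 (C = 10 - 24 = -14)
A(G, a) = a + 6*(-5 + a)² (A(G, a) = 6*(-2 + (-3 + a))² + a = 6*(-5 + a)² + a = a + 6*(-5 + a)²)
D(M) = √(-5 + M) + 6*(-5 + √(-5 + M))² (D(M) = √(M - 5) + 6*(-5 + √(M - 5))² = √(-5 + M) + 6*(-5 + √(-5 + M))²)
(C + D(3))² = (-14 + (120 - 59*√(-5 + 3) + 6*3))² = (-14 + (120 - 59*I*√2 + 18))² = (-14 + (138 - 59*I*√2))² = (124 - 59*I*√2)²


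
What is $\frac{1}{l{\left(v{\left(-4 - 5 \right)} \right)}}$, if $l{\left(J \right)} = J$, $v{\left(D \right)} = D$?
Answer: $- \frac{1}{9} \approx -0.11111$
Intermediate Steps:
$\frac{1}{l{\left(v{\left(-4 - 5 \right)} \right)}} = \frac{1}{-4 - 5} = \frac{1}{-9} = - \frac{1}{9}$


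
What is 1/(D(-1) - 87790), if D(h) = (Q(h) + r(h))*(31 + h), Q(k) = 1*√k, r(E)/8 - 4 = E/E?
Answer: -8659/749782900 - 3*I/749782900 ≈ -1.1549e-5 - 4.0012e-9*I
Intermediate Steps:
r(E) = 40 (r(E) = 32 + 8*(E/E) = 32 + 8*1 = 32 + 8 = 40)
Q(k) = √k
D(h) = (31 + h)*(40 + √h) (D(h) = (√h + 40)*(31 + h) = (40 + √h)*(31 + h) = (31 + h)*(40 + √h))
1/(D(-1) - 87790) = 1/((1240 + (-1)^(3/2) + 31*√(-1) + 40*(-1)) - 87790) = 1/((1240 - I + 31*I - 40) - 87790) = 1/((1200 + 30*I) - 87790) = 1/(-86590 + 30*I) = (-86590 - 30*I)/7497829000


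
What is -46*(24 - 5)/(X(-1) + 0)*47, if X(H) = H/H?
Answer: -41078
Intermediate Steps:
X(H) = 1
-46*(24 - 5)/(X(-1) + 0)*47 = -46*(24 - 5)/(1 + 0)*47 = -874/1*47 = -874*47 = -41078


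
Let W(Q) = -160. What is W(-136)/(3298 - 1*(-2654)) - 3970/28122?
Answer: -48835/290594 ≈ -0.16805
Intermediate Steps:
W(-136)/(3298 - 1*(-2654)) - 3970/28122 = -160/(3298 - 1*(-2654)) - 3970/28122 = -160/(3298 + 2654) - 3970*1/28122 = -160/5952 - 1985/14061 = -160*1/5952 - 1985/14061 = -5/186 - 1985/14061 = -48835/290594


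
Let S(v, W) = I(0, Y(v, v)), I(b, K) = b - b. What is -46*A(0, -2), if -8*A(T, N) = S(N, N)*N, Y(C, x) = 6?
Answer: 0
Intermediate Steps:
I(b, K) = 0
S(v, W) = 0
A(T, N) = 0 (A(T, N) = -0*N = -⅛*0 = 0)
-46*A(0, -2) = -46*0 = 0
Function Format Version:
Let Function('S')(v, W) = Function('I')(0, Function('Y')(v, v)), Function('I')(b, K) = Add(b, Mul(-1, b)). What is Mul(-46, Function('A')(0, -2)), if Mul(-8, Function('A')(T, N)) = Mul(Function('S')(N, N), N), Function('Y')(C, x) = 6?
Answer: 0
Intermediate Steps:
Function('I')(b, K) = 0
Function('S')(v, W) = 0
Function('A')(T, N) = 0 (Function('A')(T, N) = Mul(Rational(-1, 8), Mul(0, N)) = Mul(Rational(-1, 8), 0) = 0)
Mul(-46, Function('A')(0, -2)) = Mul(-46, 0) = 0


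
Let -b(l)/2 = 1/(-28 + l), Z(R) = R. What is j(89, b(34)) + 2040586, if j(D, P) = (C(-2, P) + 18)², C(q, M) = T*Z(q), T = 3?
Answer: 2040730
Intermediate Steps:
b(l) = -2/(-28 + l)
C(q, M) = 3*q
j(D, P) = 144 (j(D, P) = (3*(-2) + 18)² = (-6 + 18)² = 12² = 144)
j(89, b(34)) + 2040586 = 144 + 2040586 = 2040730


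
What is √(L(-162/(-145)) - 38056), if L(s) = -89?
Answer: I*√38145 ≈ 195.31*I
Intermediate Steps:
√(L(-162/(-145)) - 38056) = √(-89 - 38056) = √(-38145) = I*√38145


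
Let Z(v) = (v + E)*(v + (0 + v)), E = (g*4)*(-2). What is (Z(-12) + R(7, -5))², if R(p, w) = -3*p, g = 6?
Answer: 2013561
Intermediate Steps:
E = -48 (E = (6*4)*(-2) = 24*(-2) = -48)
Z(v) = 2*v*(-48 + v) (Z(v) = (v - 48)*(v + (0 + v)) = (-48 + v)*(v + v) = (-48 + v)*(2*v) = 2*v*(-48 + v))
(Z(-12) + R(7, -5))² = (2*(-12)*(-48 - 12) - 3*7)² = (2*(-12)*(-60) - 21)² = (1440 - 21)² = 1419² = 2013561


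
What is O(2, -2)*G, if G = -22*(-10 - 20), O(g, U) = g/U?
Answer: -660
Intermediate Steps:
G = 660 (G = -22*(-30) = 660)
O(2, -2)*G = (2/(-2))*660 = (2*(-½))*660 = -1*660 = -660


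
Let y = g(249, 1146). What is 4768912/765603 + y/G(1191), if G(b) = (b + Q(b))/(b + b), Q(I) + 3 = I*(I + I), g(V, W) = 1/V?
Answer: 62410904338399/10019465601075 ≈ 6.2290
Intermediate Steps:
Q(I) = -3 + 2*I² (Q(I) = -3 + I*(I + I) = -3 + I*(2*I) = -3 + 2*I²)
y = 1/249 ≈ 0.0040161
G(b) = (-3 + b + 2*b²)/(2*b) (G(b) = (b + (-3 + 2*b²))/(b + b) = (-3 + b + 2*b²)/((2*b)) = (-3 + b + 2*b²)*(1/(2*b)) = (-3 + b + 2*b²)/(2*b))
4768912/765603 + y/G(1191) = 4768912/765603 + 1/(249*(½ + 1191 - 3/2/1191)) = 4768912*(1/765603) + 1/(249*(½ + 1191 - 3/2*1/1191)) = 4768912/765603 + 1/(249*(½ + 1191 - 1/794)) = 4768912/765603 + 1/(249*(473025/397)) = 4768912/765603 + (1/249)*(397/473025) = 4768912/765603 + 397/117783225 = 62410904338399/10019465601075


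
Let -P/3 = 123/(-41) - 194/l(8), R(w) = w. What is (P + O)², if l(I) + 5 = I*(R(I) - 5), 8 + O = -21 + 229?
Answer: 20729809/361 ≈ 57423.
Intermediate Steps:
O = 200 (O = -8 + (-21 + 229) = -8 + 208 = 200)
l(I) = -5 + I*(-5 + I) (l(I) = -5 + I*(I - 5) = -5 + I*(-5 + I))
P = 753/19 (P = -3*(123/(-41) - 194/(-5 + 8² - 5*8)) = -3*(123*(-1/41) - 194/(-5 + 64 - 40)) = -3*(-3 - 194/19) = -3*(-251/19) = 753/19 ≈ 39.632)
(P + O)² = (753/19 + 200)² = (4553/19)² = 20729809/361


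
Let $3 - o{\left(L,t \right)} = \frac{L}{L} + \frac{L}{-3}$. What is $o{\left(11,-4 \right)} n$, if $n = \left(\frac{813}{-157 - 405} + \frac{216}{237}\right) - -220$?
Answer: $\frac{165644549}{133194} \approx 1243.6$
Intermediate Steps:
$o{\left(L,t \right)} = 2 + \frac{L}{3}$ ($o{\left(L,t \right)} = 3 - \left(\frac{L}{L} + \frac{L}{-3}\right) = 3 - \left(1 + L \left(- \frac{1}{3}\right)\right) = 3 - \left(1 - \frac{L}{3}\right) = 3 + \left(-1 + \frac{L}{3}\right) = 2 + \frac{L}{3}$)
$n = \frac{9743797}{44398}$ ($n = \left(\frac{813}{-157 - 405} + 216 \cdot \frac{1}{237}\right) + 220 = \left(\frac{813}{-562} + \frac{72}{79}\right) + 220 = \left(813 \left(- \frac{1}{562}\right) + \frac{72}{79}\right) + 220 = \left(- \frac{813}{562} + \frac{72}{79}\right) + 220 = - \frac{23763}{44398} + 220 = \frac{9743797}{44398} \approx 219.46$)
$o{\left(11,-4 \right)} n = \left(2 + \frac{1}{3} \cdot 11\right) \frac{9743797}{44398} = \left(2 + \frac{11}{3}\right) \frac{9743797}{44398} = \frac{17}{3} \cdot \frac{9743797}{44398} = \frac{165644549}{133194}$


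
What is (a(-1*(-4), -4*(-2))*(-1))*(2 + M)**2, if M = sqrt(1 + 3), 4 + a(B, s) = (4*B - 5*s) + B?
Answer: 384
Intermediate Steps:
a(B, s) = -4 - 5*s + 5*B (a(B, s) = -4 + ((4*B - 5*s) + B) = -4 + ((-5*s + 4*B) + B) = -4 + (-5*s + 5*B) = -4 - 5*s + 5*B)
M = 2 (M = sqrt(4) = 2)
(a(-1*(-4), -4*(-2))*(-1))*(2 + M)**2 = ((-4 - (-20)*(-2) + 5*(-1*(-4)))*(-1))*(2 + 2)**2 = ((-4 - 5*8 + 5*4)*(-1))*4**2 = ((-4 - 40 + 20)*(-1))*16 = -24*(-1)*16 = 24*16 = 384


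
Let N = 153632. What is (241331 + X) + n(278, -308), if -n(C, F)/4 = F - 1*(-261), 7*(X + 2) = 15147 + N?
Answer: 1859398/7 ≈ 2.6563e+5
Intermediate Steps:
X = 168765/7 (X = -2 + (15147 + 153632)/7 = -2 + (⅐)*168779 = -2 + 168779/7 = 168765/7 ≈ 24109.)
n(C, F) = -1044 - 4*F (n(C, F) = -4*(F - 1*(-261)) = -4*(F + 261) = -4*(261 + F) = -1044 - 4*F)
(241331 + X) + n(278, -308) = (241331 + 168765/7) + (-1044 - 4*(-308)) = 1858082/7 + (-1044 + 1232) = 1858082/7 + 188 = 1859398/7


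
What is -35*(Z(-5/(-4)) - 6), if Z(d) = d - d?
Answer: 210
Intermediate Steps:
Z(d) = 0
-35*(Z(-5/(-4)) - 6) = -35*(0 - 6) = -35*(-6) = 210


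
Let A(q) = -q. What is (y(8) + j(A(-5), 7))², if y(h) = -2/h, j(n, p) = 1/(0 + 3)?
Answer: 1/144 ≈ 0.0069444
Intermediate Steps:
j(n, p) = ⅓ (j(n, p) = 1/3 = ⅓)
(y(8) + j(A(-5), 7))² = (-2/8 + ⅓)² = (-2*⅛ + ⅓)² = (-¼ + ⅓)² = (1/12)² = 1/144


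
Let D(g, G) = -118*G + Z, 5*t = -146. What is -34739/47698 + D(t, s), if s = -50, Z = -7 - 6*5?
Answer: 279618635/47698 ≈ 5862.3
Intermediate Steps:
t = -146/5 (t = (1/5)*(-146) = -146/5 ≈ -29.200)
Z = -37 (Z = -7 - 30 = -37)
D(g, G) = -37 - 118*G (D(g, G) = -118*G - 37 = -37 - 118*G)
-34739/47698 + D(t, s) = -34739/47698 + (-37 - 118*(-50)) = -34739*1/47698 + (-37 + 5900) = -34739/47698 + 5863 = 279618635/47698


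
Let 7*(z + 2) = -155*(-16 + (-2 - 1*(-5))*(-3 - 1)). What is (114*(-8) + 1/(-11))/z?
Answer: -10033/6798 ≈ -1.4759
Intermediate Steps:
z = 618 (z = -2 + (-155*(-16 + (-2 - 1*(-5))*(-3 - 1)))/7 = -2 + (-155*(-16 + (-2 + 5)*(-4)))/7 = -2 + (-155*(-16 + 3*(-4)))/7 = -2 + (-155*(-16 - 12))/7 = -2 + (-155*(-28))/7 = -2 + (⅐)*4340 = -2 + 620 = 618)
(114*(-8) + 1/(-11))/z = (114*(-8) + 1/(-11))/618 = (-912 - 1/11)*(1/618) = -10033/11*1/618 = -10033/6798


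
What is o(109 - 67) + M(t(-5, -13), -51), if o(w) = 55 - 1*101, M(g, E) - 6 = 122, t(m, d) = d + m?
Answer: 82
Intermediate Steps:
M(g, E) = 128 (M(g, E) = 6 + 122 = 128)
o(w) = -46 (o(w) = 55 - 101 = -46)
o(109 - 67) + M(t(-5, -13), -51) = -46 + 128 = 82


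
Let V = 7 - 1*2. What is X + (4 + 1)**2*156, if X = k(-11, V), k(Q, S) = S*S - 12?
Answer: 3913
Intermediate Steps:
V = 5 (V = 7 - 2 = 5)
k(Q, S) = -12 + S**2 (k(Q, S) = S**2 - 12 = -12 + S**2)
X = 13 (X = -12 + 5**2 = -12 + 25 = 13)
X + (4 + 1)**2*156 = 13 + (4 + 1)**2*156 = 13 + 5**2*156 = 13 + 25*156 = 13 + 3900 = 3913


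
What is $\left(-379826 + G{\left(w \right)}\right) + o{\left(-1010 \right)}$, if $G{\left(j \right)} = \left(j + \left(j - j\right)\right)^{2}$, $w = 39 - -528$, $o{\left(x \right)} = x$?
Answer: $-59347$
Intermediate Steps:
$w = 567$ ($w = 39 + 528 = 567$)
$G{\left(j \right)} = j^{2}$ ($G{\left(j \right)} = \left(j + 0\right)^{2} = j^{2}$)
$\left(-379826 + G{\left(w \right)}\right) + o{\left(-1010 \right)} = \left(-379826 + 567^{2}\right) - 1010 = \left(-379826 + 321489\right) - 1010 = -58337 - 1010 = -59347$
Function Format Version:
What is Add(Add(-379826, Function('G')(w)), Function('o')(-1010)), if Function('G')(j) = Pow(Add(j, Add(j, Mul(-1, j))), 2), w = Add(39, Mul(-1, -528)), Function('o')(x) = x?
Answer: -59347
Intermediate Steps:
w = 567 (w = Add(39, 528) = 567)
Function('G')(j) = Pow(j, 2) (Function('G')(j) = Pow(Add(j, 0), 2) = Pow(j, 2))
Add(Add(-379826, Function('G')(w)), Function('o')(-1010)) = Add(Add(-379826, Pow(567, 2)), -1010) = Add(Add(-379826, 321489), -1010) = Add(-58337, -1010) = -59347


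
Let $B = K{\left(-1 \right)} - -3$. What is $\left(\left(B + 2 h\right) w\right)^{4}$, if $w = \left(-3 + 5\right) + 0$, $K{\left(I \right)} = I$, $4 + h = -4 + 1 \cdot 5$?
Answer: $4096$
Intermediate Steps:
$h = -3$ ($h = -4 + \left(-4 + 1 \cdot 5\right) = -4 + \left(-4 + 5\right) = -4 + 1 = -3$)
$B = 2$ ($B = -1 - -3 = -1 + 3 = 2$)
$w = 2$ ($w = 2 + 0 = 2$)
$\left(\left(B + 2 h\right) w\right)^{4} = \left(\left(2 + 2 \left(-3\right)\right) 2\right)^{4} = \left(\left(2 - 6\right) 2\right)^{4} = \left(\left(-4\right) 2\right)^{4} = \left(-8\right)^{4} = 4096$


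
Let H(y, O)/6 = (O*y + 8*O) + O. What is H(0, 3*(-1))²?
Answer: 26244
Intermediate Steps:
H(y, O) = 54*O + 6*O*y (H(y, O) = 6*((O*y + 8*O) + O) = 6*((8*O + O*y) + O) = 6*(9*O + O*y) = 54*O + 6*O*y)
H(0, 3*(-1))² = (6*(3*(-1))*(9 + 0))² = (6*(-3)*9)² = (-162)² = 26244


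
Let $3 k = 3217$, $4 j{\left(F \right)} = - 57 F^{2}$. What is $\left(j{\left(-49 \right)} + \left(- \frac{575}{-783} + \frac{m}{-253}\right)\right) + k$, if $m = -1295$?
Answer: $- \frac{26256884359}{792396} \approx -33136.0$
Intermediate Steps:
$j{\left(F \right)} = - \frac{57 F^{2}}{4}$ ($j{\left(F \right)} = \frac{\left(-57\right) F^{2}}{4} = - \frac{57 F^{2}}{4}$)
$k = \frac{3217}{3}$ ($k = \frac{1}{3} \cdot 3217 = \frac{3217}{3} \approx 1072.3$)
$\left(j{\left(-49 \right)} + \left(- \frac{575}{-783} + \frac{m}{-253}\right)\right) + k = \left(- \frac{57 \left(-49\right)^{2}}{4} - \left(- \frac{1295}{253} - \frac{575}{783}\right)\right) + \frac{3217}{3} = \left(\left(- \frac{57}{4}\right) 2401 - - \frac{1159460}{198099}\right) + \frac{3217}{3} = \left(- \frac{136857}{4} + \left(\frac{575}{783} + \frac{1295}{253}\right)\right) + \frac{3217}{3} = \left(- \frac{136857}{4} + \frac{1159460}{198099}\right) + \frac{3217}{3} = - \frac{27106597003}{792396} + \frac{3217}{3} = - \frac{26256884359}{792396}$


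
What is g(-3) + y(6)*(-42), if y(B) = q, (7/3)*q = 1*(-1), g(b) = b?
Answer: 15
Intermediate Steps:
q = -3/7 (q = 3*(1*(-1))/7 = (3/7)*(-1) = -3/7 ≈ -0.42857)
y(B) = -3/7
g(-3) + y(6)*(-42) = -3 - 3/7*(-42) = -3 + 18 = 15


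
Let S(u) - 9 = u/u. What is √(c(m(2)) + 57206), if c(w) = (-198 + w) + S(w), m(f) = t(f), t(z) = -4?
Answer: √57014 ≈ 238.78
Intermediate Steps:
S(u) = 10 (S(u) = 9 + u/u = 9 + 1 = 10)
m(f) = -4
c(w) = -188 + w (c(w) = (-198 + w) + 10 = -188 + w)
√(c(m(2)) + 57206) = √((-188 - 4) + 57206) = √(-192 + 57206) = √57014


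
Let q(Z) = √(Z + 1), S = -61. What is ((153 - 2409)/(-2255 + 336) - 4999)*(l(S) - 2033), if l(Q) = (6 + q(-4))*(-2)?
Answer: 19613237125/1919 + 19181650*I*√3/1919 ≈ 1.0221e+7 + 17313.0*I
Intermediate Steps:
q(Z) = √(1 + Z)
l(Q) = -12 - 2*I*√3 (l(Q) = (6 + √(1 - 4))*(-2) = (6 + √(-3))*(-2) = (6 + I*√3)*(-2) = -12 - 2*I*√3)
((153 - 2409)/(-2255 + 336) - 4999)*(l(S) - 2033) = ((153 - 2409)/(-2255 + 336) - 4999)*((-12 - 2*I*√3) - 2033) = (-2256/(-1919) - 4999)*(-2045 - 2*I*√3) = (-2256*(-1/1919) - 4999)*(-2045 - 2*I*√3) = (2256/1919 - 4999)*(-2045 - 2*I*√3) = -9590825*(-2045 - 2*I*√3)/1919 = 19613237125/1919 + 19181650*I*√3/1919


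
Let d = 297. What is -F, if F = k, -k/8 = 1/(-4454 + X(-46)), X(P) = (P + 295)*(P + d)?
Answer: 8/58045 ≈ 0.00013782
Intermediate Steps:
X(P) = (295 + P)*(297 + P) (X(P) = (P + 295)*(P + 297) = (295 + P)*(297 + P))
k = -8/58045 (k = -8/(-4454 + (87615 + (-46)² + 592*(-46))) = -8/(-4454 + (87615 + 2116 - 27232)) = -8/(-4454 + 62499) = -8/58045 ≈ -0.00013782)
F = -8/58045 ≈ -0.00013782
-F = -1*(-8/58045) = 8/58045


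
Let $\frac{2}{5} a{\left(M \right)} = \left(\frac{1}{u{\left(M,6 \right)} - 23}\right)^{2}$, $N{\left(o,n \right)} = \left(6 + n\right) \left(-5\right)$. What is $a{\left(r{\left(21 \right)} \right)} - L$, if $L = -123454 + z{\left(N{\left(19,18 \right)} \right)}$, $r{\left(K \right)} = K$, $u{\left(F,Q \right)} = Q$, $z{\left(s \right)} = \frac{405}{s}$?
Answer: $\frac{285433471}{2312} \approx 1.2346 \cdot 10^{5}$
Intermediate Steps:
$N{\left(o,n \right)} = -30 - 5 n$
$L = - \frac{987659}{8}$ ($L = -123454 + \frac{405}{-30 - 90} = -123454 + \frac{405}{-120} = -123454 + 405 \left(- \frac{1}{120}\right) = -123454 - \frac{27}{8} = - \frac{987659}{8} \approx -1.2346 \cdot 10^{5}$)
$a{\left(M \right)} = \frac{5}{578}$ ($a{\left(M \right)} = \frac{5 \left(\frac{1}{6 - 23}\right)^{2}}{2} = \frac{5 \left(\frac{1}{-17}\right)^{2}}{2} = \frac{5 \left(- \frac{1}{17}\right)^{2}}{2} = \frac{5}{2} \cdot \frac{1}{289} = \frac{5}{578}$)
$a{\left(r{\left(21 \right)} \right)} - L = \frac{5}{578} - - \frac{987659}{8} = \frac{5}{578} + \frac{987659}{8} = \frac{285433471}{2312}$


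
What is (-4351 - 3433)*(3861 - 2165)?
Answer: -13201664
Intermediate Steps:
(-4351 - 3433)*(3861 - 2165) = -7784*1696 = -13201664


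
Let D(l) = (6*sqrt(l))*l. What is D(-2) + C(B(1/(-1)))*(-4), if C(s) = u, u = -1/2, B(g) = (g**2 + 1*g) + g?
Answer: 2 - 12*I*sqrt(2) ≈ 2.0 - 16.971*I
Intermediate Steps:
B(g) = g**2 + 2*g (B(g) = (g**2 + g) + g = (g + g**2) + g = g**2 + 2*g)
D(l) = 6*l**(3/2)
u = -1/2 (u = -1*1/2 = -1/2 ≈ -0.50000)
C(s) = -1/2
D(-2) + C(B(1/(-1)))*(-4) = 6*(-2)**(3/2) - 1/2*(-4) = 6*(-2*I*sqrt(2)) + 2 = -12*I*sqrt(2) + 2 = 2 - 12*I*sqrt(2)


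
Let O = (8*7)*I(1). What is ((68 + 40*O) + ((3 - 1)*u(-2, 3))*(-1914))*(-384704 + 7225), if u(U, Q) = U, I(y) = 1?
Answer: -3761200756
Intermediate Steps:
O = 56 (O = (8*7)*1 = 56*1 = 56)
((68 + 40*O) + ((3 - 1)*u(-2, 3))*(-1914))*(-384704 + 7225) = ((68 + 40*56) + ((3 - 1)*(-2))*(-1914))*(-384704 + 7225) = ((68 + 2240) + (2*(-2))*(-1914))*(-377479) = (2308 - 4*(-1914))*(-377479) = (2308 + 7656)*(-377479) = 9964*(-377479) = -3761200756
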